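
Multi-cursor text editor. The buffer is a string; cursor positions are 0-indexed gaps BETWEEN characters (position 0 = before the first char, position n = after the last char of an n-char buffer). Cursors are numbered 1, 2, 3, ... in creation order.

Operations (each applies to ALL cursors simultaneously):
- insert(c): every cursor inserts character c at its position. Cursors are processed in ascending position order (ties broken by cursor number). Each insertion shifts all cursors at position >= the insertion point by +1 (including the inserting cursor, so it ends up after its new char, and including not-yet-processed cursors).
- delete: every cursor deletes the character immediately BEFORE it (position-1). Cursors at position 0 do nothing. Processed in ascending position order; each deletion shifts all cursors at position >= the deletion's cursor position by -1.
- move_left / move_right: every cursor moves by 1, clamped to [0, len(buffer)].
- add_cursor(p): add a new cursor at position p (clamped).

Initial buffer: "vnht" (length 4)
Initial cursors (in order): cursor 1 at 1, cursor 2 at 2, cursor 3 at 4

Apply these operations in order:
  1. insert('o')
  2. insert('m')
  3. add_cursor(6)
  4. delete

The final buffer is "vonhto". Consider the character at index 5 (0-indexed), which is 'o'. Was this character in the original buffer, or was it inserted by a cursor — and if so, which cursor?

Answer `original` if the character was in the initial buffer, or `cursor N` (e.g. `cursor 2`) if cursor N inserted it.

Answer: cursor 3

Derivation:
After op 1 (insert('o')): buffer="vonohto" (len 7), cursors c1@2 c2@4 c3@7, authorship .1.2..3
After op 2 (insert('m')): buffer="vomnomhtom" (len 10), cursors c1@3 c2@6 c3@10, authorship .11.22..33
After op 3 (add_cursor(6)): buffer="vomnomhtom" (len 10), cursors c1@3 c2@6 c4@6 c3@10, authorship .11.22..33
After op 4 (delete): buffer="vonhto" (len 6), cursors c1@2 c2@3 c4@3 c3@6, authorship .1...3
Authorship (.=original, N=cursor N): . 1 . . . 3
Index 5: author = 3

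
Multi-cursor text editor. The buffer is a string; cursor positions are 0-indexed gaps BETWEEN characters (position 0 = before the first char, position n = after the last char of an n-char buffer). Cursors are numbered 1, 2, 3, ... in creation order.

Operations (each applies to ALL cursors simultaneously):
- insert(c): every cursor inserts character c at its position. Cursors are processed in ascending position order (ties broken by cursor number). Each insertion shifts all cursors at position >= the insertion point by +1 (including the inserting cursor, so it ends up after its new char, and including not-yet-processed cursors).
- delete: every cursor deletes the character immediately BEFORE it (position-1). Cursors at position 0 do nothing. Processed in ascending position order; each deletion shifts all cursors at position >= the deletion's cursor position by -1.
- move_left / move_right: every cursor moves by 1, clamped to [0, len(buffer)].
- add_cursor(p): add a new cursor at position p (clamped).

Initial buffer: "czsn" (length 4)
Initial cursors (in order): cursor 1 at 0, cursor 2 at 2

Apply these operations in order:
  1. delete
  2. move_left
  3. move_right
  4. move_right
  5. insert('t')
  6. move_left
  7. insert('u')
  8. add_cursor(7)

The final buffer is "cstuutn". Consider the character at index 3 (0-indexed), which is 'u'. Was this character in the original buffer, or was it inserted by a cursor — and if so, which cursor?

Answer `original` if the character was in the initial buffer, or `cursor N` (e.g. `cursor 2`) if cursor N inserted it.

Answer: cursor 1

Derivation:
After op 1 (delete): buffer="csn" (len 3), cursors c1@0 c2@1, authorship ...
After op 2 (move_left): buffer="csn" (len 3), cursors c1@0 c2@0, authorship ...
After op 3 (move_right): buffer="csn" (len 3), cursors c1@1 c2@1, authorship ...
After op 4 (move_right): buffer="csn" (len 3), cursors c1@2 c2@2, authorship ...
After op 5 (insert('t')): buffer="csttn" (len 5), cursors c1@4 c2@4, authorship ..12.
After op 6 (move_left): buffer="csttn" (len 5), cursors c1@3 c2@3, authorship ..12.
After op 7 (insert('u')): buffer="cstuutn" (len 7), cursors c1@5 c2@5, authorship ..1122.
After op 8 (add_cursor(7)): buffer="cstuutn" (len 7), cursors c1@5 c2@5 c3@7, authorship ..1122.
Authorship (.=original, N=cursor N): . . 1 1 2 2 .
Index 3: author = 1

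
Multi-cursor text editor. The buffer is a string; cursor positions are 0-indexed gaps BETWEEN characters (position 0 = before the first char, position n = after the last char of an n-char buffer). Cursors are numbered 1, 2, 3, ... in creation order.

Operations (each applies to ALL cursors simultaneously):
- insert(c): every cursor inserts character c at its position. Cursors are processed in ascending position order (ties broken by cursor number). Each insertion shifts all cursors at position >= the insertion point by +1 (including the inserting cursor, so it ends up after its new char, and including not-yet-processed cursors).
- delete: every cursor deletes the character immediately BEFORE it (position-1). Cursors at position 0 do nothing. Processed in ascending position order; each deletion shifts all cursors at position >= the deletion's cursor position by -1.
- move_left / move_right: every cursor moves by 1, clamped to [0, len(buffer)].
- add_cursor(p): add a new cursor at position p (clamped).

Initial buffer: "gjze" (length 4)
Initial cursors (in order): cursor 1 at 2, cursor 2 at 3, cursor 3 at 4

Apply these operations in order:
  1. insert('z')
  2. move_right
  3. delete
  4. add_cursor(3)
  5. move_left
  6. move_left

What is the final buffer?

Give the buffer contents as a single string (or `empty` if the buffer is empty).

After op 1 (insert('z')): buffer="gjzzzez" (len 7), cursors c1@3 c2@5 c3@7, authorship ..1.2.3
After op 2 (move_right): buffer="gjzzzez" (len 7), cursors c1@4 c2@6 c3@7, authorship ..1.2.3
After op 3 (delete): buffer="gjzz" (len 4), cursors c1@3 c2@4 c3@4, authorship ..12
After op 4 (add_cursor(3)): buffer="gjzz" (len 4), cursors c1@3 c4@3 c2@4 c3@4, authorship ..12
After op 5 (move_left): buffer="gjzz" (len 4), cursors c1@2 c4@2 c2@3 c3@3, authorship ..12
After op 6 (move_left): buffer="gjzz" (len 4), cursors c1@1 c4@1 c2@2 c3@2, authorship ..12

Answer: gjzz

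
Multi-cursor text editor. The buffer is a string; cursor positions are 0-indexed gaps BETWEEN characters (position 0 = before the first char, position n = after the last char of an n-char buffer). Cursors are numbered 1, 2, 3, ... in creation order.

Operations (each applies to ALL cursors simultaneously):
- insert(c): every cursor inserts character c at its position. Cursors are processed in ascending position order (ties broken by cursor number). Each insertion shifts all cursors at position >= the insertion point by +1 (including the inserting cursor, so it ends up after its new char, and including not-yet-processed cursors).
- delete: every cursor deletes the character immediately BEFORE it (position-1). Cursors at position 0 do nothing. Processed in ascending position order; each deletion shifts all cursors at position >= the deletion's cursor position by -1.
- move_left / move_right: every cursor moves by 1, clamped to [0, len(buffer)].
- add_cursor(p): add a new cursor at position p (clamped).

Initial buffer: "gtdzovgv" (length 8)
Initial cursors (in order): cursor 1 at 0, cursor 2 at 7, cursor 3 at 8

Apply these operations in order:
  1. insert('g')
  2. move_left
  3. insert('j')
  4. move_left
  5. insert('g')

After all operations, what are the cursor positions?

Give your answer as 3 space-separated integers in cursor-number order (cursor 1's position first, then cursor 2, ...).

Answer: 1 11 15

Derivation:
After op 1 (insert('g')): buffer="ggtdzovggvg" (len 11), cursors c1@1 c2@9 c3@11, authorship 1.......2.3
After op 2 (move_left): buffer="ggtdzovggvg" (len 11), cursors c1@0 c2@8 c3@10, authorship 1.......2.3
After op 3 (insert('j')): buffer="jggtdzovgjgvjg" (len 14), cursors c1@1 c2@10 c3@13, authorship 11.......22.33
After op 4 (move_left): buffer="jggtdzovgjgvjg" (len 14), cursors c1@0 c2@9 c3@12, authorship 11.......22.33
After op 5 (insert('g')): buffer="gjggtdzovggjgvgjg" (len 17), cursors c1@1 c2@11 c3@15, authorship 111.......222.333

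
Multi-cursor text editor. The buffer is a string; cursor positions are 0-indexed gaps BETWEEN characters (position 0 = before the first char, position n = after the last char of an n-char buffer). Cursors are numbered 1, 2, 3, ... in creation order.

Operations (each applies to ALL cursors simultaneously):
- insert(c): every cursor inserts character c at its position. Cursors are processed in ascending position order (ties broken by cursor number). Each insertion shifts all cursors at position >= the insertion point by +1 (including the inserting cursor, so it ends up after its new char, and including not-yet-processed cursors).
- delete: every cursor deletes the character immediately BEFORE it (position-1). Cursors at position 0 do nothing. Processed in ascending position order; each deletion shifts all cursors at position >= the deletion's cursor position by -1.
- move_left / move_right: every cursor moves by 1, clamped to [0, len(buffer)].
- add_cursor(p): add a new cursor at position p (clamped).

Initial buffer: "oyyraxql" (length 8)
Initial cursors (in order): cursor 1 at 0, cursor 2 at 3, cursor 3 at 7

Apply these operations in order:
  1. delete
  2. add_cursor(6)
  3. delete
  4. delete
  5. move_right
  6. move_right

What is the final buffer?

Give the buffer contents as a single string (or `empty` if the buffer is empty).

Answer: empty

Derivation:
After op 1 (delete): buffer="oyraxl" (len 6), cursors c1@0 c2@2 c3@5, authorship ......
After op 2 (add_cursor(6)): buffer="oyraxl" (len 6), cursors c1@0 c2@2 c3@5 c4@6, authorship ......
After op 3 (delete): buffer="ora" (len 3), cursors c1@0 c2@1 c3@3 c4@3, authorship ...
After op 4 (delete): buffer="" (len 0), cursors c1@0 c2@0 c3@0 c4@0, authorship 
After op 5 (move_right): buffer="" (len 0), cursors c1@0 c2@0 c3@0 c4@0, authorship 
After op 6 (move_right): buffer="" (len 0), cursors c1@0 c2@0 c3@0 c4@0, authorship 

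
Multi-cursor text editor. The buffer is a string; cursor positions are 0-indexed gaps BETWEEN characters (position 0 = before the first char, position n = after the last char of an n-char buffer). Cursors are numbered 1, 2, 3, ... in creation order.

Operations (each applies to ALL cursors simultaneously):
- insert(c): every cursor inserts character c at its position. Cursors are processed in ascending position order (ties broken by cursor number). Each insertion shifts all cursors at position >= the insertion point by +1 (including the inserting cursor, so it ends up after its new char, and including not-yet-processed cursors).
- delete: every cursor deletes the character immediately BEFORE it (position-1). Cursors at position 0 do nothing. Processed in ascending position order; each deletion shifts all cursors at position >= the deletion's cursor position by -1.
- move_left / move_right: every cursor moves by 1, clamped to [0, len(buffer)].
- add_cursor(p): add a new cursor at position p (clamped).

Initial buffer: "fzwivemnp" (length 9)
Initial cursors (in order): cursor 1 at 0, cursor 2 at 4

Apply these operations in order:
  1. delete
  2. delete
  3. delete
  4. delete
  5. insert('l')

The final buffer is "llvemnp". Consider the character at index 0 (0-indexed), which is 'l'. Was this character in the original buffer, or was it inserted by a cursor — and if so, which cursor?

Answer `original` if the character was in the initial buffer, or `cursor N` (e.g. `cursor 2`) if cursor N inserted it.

After op 1 (delete): buffer="fzwvemnp" (len 8), cursors c1@0 c2@3, authorship ........
After op 2 (delete): buffer="fzvemnp" (len 7), cursors c1@0 c2@2, authorship .......
After op 3 (delete): buffer="fvemnp" (len 6), cursors c1@0 c2@1, authorship ......
After op 4 (delete): buffer="vemnp" (len 5), cursors c1@0 c2@0, authorship .....
After op 5 (insert('l')): buffer="llvemnp" (len 7), cursors c1@2 c2@2, authorship 12.....
Authorship (.=original, N=cursor N): 1 2 . . . . .
Index 0: author = 1

Answer: cursor 1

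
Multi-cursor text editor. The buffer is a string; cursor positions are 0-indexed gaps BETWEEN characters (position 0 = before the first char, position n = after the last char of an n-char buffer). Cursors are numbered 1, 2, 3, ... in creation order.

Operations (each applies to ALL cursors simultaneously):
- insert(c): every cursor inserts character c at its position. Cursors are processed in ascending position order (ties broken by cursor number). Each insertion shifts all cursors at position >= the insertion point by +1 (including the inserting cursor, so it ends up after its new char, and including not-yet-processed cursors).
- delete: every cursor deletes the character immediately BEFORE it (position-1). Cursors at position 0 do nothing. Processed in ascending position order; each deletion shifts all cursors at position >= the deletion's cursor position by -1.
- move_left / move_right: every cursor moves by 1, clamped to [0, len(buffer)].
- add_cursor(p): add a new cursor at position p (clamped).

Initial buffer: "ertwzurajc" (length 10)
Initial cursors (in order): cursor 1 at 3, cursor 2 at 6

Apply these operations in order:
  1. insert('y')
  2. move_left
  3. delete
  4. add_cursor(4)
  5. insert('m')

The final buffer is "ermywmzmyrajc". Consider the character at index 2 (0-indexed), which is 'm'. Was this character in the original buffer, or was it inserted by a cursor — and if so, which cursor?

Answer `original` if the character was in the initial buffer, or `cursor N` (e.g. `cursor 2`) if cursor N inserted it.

After op 1 (insert('y')): buffer="ertywzuyrajc" (len 12), cursors c1@4 c2@8, authorship ...1...2....
After op 2 (move_left): buffer="ertywzuyrajc" (len 12), cursors c1@3 c2@7, authorship ...1...2....
After op 3 (delete): buffer="erywzyrajc" (len 10), cursors c1@2 c2@5, authorship ..1..2....
After op 4 (add_cursor(4)): buffer="erywzyrajc" (len 10), cursors c1@2 c3@4 c2@5, authorship ..1..2....
After op 5 (insert('m')): buffer="ermywmzmyrajc" (len 13), cursors c1@3 c3@6 c2@8, authorship ..11.3.22....
Authorship (.=original, N=cursor N): . . 1 1 . 3 . 2 2 . . . .
Index 2: author = 1

Answer: cursor 1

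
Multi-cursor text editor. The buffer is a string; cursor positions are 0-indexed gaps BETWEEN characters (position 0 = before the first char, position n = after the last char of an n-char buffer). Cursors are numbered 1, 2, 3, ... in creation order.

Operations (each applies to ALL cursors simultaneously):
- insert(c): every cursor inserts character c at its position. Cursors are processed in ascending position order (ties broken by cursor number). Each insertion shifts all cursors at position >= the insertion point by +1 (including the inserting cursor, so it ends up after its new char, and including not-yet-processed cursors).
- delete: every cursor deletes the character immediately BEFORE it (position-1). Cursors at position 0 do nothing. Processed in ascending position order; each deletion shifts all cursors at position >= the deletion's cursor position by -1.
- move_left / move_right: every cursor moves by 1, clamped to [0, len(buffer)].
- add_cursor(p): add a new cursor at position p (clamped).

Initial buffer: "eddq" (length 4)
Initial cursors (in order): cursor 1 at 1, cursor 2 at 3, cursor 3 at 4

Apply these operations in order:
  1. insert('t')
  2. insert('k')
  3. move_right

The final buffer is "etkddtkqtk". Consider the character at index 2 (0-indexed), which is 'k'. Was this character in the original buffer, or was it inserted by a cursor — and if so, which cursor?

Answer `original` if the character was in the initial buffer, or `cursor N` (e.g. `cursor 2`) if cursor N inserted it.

After op 1 (insert('t')): buffer="etddtqt" (len 7), cursors c1@2 c2@5 c3@7, authorship .1..2.3
After op 2 (insert('k')): buffer="etkddtkqtk" (len 10), cursors c1@3 c2@7 c3@10, authorship .11..22.33
After op 3 (move_right): buffer="etkddtkqtk" (len 10), cursors c1@4 c2@8 c3@10, authorship .11..22.33
Authorship (.=original, N=cursor N): . 1 1 . . 2 2 . 3 3
Index 2: author = 1

Answer: cursor 1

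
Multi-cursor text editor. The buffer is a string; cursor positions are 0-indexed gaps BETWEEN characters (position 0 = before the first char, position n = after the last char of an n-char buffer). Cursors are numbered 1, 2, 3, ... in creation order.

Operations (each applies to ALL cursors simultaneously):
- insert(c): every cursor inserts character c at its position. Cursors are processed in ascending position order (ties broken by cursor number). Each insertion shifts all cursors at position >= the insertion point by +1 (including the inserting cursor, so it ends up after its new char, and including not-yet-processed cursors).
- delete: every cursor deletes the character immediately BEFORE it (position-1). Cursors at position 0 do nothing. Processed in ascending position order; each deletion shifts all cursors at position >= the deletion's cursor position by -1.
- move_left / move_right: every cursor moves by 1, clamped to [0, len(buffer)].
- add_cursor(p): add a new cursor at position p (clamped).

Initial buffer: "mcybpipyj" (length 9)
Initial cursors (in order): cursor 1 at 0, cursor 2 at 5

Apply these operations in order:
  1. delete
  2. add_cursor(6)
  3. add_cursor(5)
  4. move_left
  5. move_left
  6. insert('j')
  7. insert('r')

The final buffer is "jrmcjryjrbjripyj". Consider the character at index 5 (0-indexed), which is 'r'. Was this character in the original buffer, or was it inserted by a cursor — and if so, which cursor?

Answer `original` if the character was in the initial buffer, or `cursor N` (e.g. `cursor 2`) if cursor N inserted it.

After op 1 (delete): buffer="mcybipyj" (len 8), cursors c1@0 c2@4, authorship ........
After op 2 (add_cursor(6)): buffer="mcybipyj" (len 8), cursors c1@0 c2@4 c3@6, authorship ........
After op 3 (add_cursor(5)): buffer="mcybipyj" (len 8), cursors c1@0 c2@4 c4@5 c3@6, authorship ........
After op 4 (move_left): buffer="mcybipyj" (len 8), cursors c1@0 c2@3 c4@4 c3@5, authorship ........
After op 5 (move_left): buffer="mcybipyj" (len 8), cursors c1@0 c2@2 c4@3 c3@4, authorship ........
After op 6 (insert('j')): buffer="jmcjyjbjipyj" (len 12), cursors c1@1 c2@4 c4@6 c3@8, authorship 1..2.4.3....
After op 7 (insert('r')): buffer="jrmcjryjrbjripyj" (len 16), cursors c1@2 c2@6 c4@9 c3@12, authorship 11..22.44.33....
Authorship (.=original, N=cursor N): 1 1 . . 2 2 . 4 4 . 3 3 . . . .
Index 5: author = 2

Answer: cursor 2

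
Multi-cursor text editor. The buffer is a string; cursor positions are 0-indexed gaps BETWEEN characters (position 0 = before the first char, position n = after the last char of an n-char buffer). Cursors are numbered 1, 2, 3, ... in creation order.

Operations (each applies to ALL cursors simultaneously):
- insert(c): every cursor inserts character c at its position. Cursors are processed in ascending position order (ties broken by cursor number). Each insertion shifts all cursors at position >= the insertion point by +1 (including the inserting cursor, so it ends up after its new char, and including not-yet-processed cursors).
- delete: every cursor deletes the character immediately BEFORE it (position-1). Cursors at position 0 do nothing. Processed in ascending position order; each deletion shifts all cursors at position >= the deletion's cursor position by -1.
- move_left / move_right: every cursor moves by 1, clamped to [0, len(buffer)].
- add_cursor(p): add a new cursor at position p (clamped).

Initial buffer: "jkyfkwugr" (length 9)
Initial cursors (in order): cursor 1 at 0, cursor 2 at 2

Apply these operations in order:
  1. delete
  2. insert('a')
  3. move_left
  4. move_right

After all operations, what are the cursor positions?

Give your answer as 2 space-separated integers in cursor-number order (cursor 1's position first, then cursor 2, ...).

After op 1 (delete): buffer="jyfkwugr" (len 8), cursors c1@0 c2@1, authorship ........
After op 2 (insert('a')): buffer="ajayfkwugr" (len 10), cursors c1@1 c2@3, authorship 1.2.......
After op 3 (move_left): buffer="ajayfkwugr" (len 10), cursors c1@0 c2@2, authorship 1.2.......
After op 4 (move_right): buffer="ajayfkwugr" (len 10), cursors c1@1 c2@3, authorship 1.2.......

Answer: 1 3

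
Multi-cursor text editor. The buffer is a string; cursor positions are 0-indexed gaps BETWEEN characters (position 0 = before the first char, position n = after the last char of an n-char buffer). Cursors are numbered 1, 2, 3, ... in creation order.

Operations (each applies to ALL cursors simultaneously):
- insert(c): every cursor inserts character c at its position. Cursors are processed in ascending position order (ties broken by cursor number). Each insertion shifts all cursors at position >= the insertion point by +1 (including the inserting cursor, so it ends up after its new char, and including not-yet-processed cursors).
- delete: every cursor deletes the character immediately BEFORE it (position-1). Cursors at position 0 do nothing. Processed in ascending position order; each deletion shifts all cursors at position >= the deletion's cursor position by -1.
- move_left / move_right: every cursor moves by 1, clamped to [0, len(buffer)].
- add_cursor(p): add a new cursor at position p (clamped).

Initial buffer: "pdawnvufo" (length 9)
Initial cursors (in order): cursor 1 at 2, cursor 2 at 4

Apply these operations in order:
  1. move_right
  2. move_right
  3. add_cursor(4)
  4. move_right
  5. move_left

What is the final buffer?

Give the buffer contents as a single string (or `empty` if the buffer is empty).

Answer: pdawnvufo

Derivation:
After op 1 (move_right): buffer="pdawnvufo" (len 9), cursors c1@3 c2@5, authorship .........
After op 2 (move_right): buffer="pdawnvufo" (len 9), cursors c1@4 c2@6, authorship .........
After op 3 (add_cursor(4)): buffer="pdawnvufo" (len 9), cursors c1@4 c3@4 c2@6, authorship .........
After op 4 (move_right): buffer="pdawnvufo" (len 9), cursors c1@5 c3@5 c2@7, authorship .........
After op 5 (move_left): buffer="pdawnvufo" (len 9), cursors c1@4 c3@4 c2@6, authorship .........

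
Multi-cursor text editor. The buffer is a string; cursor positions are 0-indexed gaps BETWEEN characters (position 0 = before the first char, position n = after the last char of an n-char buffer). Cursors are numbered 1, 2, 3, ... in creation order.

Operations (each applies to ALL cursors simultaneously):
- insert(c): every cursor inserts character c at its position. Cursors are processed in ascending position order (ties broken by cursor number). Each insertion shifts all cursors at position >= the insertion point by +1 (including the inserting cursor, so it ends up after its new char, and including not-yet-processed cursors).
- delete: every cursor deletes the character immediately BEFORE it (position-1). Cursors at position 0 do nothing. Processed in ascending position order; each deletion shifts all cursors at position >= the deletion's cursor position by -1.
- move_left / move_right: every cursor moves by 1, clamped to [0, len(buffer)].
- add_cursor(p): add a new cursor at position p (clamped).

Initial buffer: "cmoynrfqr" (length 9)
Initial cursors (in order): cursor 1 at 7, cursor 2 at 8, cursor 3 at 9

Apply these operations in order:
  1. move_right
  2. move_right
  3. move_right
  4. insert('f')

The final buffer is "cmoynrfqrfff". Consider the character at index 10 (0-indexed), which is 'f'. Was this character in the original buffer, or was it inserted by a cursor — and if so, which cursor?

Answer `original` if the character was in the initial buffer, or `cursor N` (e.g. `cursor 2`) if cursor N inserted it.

Answer: cursor 2

Derivation:
After op 1 (move_right): buffer="cmoynrfqr" (len 9), cursors c1@8 c2@9 c3@9, authorship .........
After op 2 (move_right): buffer="cmoynrfqr" (len 9), cursors c1@9 c2@9 c3@9, authorship .........
After op 3 (move_right): buffer="cmoynrfqr" (len 9), cursors c1@9 c2@9 c3@9, authorship .........
After op 4 (insert('f')): buffer="cmoynrfqrfff" (len 12), cursors c1@12 c2@12 c3@12, authorship .........123
Authorship (.=original, N=cursor N): . . . . . . . . . 1 2 3
Index 10: author = 2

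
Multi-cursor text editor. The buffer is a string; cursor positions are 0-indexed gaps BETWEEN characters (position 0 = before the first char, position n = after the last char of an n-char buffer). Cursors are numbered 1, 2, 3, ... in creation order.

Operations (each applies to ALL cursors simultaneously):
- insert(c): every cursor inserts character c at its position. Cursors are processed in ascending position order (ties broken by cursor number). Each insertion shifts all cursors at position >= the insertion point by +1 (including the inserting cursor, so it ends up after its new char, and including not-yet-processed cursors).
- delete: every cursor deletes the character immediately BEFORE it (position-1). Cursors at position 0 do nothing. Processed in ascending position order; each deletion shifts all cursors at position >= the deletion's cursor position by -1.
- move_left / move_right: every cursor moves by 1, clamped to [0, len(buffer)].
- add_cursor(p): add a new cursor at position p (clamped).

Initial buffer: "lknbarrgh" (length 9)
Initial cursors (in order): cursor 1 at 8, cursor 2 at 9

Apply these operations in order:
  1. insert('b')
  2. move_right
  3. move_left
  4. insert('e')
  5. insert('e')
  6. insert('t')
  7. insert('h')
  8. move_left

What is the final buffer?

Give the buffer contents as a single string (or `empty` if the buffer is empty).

After op 1 (insert('b')): buffer="lknbarrgbhb" (len 11), cursors c1@9 c2@11, authorship ........1.2
After op 2 (move_right): buffer="lknbarrgbhb" (len 11), cursors c1@10 c2@11, authorship ........1.2
After op 3 (move_left): buffer="lknbarrgbhb" (len 11), cursors c1@9 c2@10, authorship ........1.2
After op 4 (insert('e')): buffer="lknbarrgbeheb" (len 13), cursors c1@10 c2@12, authorship ........11.22
After op 5 (insert('e')): buffer="lknbarrgbeeheeb" (len 15), cursors c1@11 c2@14, authorship ........111.222
After op 6 (insert('t')): buffer="lknbarrgbeetheetb" (len 17), cursors c1@12 c2@16, authorship ........1111.2222
After op 7 (insert('h')): buffer="lknbarrgbeethheethb" (len 19), cursors c1@13 c2@18, authorship ........11111.22222
After op 8 (move_left): buffer="lknbarrgbeethheethb" (len 19), cursors c1@12 c2@17, authorship ........11111.22222

Answer: lknbarrgbeethheethb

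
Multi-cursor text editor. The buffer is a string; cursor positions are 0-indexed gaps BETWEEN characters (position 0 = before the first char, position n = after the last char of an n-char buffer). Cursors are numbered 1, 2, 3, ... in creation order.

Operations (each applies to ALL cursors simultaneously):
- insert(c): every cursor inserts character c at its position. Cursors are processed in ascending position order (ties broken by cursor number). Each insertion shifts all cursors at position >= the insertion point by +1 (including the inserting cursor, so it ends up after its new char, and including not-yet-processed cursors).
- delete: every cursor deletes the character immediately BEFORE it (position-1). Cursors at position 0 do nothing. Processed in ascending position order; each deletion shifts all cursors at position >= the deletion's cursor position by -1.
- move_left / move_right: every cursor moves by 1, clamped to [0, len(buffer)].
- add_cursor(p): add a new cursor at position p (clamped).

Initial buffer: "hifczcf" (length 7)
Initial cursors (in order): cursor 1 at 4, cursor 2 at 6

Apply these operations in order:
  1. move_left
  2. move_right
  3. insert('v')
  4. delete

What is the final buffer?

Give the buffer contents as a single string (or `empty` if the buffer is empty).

After op 1 (move_left): buffer="hifczcf" (len 7), cursors c1@3 c2@5, authorship .......
After op 2 (move_right): buffer="hifczcf" (len 7), cursors c1@4 c2@6, authorship .......
After op 3 (insert('v')): buffer="hifcvzcvf" (len 9), cursors c1@5 c2@8, authorship ....1..2.
After op 4 (delete): buffer="hifczcf" (len 7), cursors c1@4 c2@6, authorship .......

Answer: hifczcf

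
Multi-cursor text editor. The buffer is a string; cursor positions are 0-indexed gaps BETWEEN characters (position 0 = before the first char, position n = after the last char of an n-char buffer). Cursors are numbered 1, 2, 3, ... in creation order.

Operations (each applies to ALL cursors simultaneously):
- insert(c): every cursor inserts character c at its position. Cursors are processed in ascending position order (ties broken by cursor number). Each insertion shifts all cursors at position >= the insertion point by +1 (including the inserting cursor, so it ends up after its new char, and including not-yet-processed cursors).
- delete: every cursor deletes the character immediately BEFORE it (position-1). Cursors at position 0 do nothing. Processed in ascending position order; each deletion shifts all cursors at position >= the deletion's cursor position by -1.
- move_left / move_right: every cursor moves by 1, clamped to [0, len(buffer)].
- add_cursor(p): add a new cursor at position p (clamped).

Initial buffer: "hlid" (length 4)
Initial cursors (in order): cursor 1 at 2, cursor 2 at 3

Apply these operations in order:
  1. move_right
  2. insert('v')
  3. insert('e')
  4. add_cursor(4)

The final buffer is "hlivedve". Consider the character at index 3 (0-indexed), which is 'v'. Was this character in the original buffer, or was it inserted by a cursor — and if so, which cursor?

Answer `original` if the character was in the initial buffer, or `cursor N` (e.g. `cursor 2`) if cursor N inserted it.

After op 1 (move_right): buffer="hlid" (len 4), cursors c1@3 c2@4, authorship ....
After op 2 (insert('v')): buffer="hlivdv" (len 6), cursors c1@4 c2@6, authorship ...1.2
After op 3 (insert('e')): buffer="hlivedve" (len 8), cursors c1@5 c2@8, authorship ...11.22
After op 4 (add_cursor(4)): buffer="hlivedve" (len 8), cursors c3@4 c1@5 c2@8, authorship ...11.22
Authorship (.=original, N=cursor N): . . . 1 1 . 2 2
Index 3: author = 1

Answer: cursor 1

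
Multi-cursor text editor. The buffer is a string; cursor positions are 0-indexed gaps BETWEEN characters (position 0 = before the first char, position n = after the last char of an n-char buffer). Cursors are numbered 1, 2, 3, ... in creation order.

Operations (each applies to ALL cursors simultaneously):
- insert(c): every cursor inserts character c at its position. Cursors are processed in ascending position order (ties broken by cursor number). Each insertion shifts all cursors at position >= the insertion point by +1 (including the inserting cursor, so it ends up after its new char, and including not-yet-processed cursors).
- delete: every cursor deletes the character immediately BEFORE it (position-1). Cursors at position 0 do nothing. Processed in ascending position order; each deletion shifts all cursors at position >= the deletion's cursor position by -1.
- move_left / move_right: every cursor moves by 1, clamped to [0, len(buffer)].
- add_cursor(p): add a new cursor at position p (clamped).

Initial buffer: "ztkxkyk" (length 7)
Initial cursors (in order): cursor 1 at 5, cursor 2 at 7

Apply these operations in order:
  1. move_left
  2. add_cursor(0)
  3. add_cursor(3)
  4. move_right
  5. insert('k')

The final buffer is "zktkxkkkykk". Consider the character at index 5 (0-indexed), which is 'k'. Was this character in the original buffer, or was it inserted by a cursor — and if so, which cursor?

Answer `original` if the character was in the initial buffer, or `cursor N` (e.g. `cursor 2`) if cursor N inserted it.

Answer: cursor 4

Derivation:
After op 1 (move_left): buffer="ztkxkyk" (len 7), cursors c1@4 c2@6, authorship .......
After op 2 (add_cursor(0)): buffer="ztkxkyk" (len 7), cursors c3@0 c1@4 c2@6, authorship .......
After op 3 (add_cursor(3)): buffer="ztkxkyk" (len 7), cursors c3@0 c4@3 c1@4 c2@6, authorship .......
After op 4 (move_right): buffer="ztkxkyk" (len 7), cursors c3@1 c4@4 c1@5 c2@7, authorship .......
After op 5 (insert('k')): buffer="zktkxkkkykk" (len 11), cursors c3@2 c4@6 c1@8 c2@11, authorship .3...4.1..2
Authorship (.=original, N=cursor N): . 3 . . . 4 . 1 . . 2
Index 5: author = 4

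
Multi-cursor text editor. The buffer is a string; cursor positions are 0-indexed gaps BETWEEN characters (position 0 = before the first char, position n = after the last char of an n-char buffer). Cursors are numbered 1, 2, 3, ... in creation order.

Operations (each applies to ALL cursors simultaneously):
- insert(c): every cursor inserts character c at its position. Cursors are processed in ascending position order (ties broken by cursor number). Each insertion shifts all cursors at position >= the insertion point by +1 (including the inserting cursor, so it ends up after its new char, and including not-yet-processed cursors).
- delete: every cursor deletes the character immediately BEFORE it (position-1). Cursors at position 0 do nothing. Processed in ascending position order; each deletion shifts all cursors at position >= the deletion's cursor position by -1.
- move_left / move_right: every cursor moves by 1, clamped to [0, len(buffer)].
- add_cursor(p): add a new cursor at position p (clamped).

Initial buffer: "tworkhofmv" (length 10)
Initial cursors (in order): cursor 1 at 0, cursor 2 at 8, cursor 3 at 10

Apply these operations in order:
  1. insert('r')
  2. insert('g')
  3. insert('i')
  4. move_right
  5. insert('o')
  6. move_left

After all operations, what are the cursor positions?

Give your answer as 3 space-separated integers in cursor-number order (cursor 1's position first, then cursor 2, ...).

Answer: 4 16 21

Derivation:
After op 1 (insert('r')): buffer="rtworkhofrmvr" (len 13), cursors c1@1 c2@10 c3@13, authorship 1........2..3
After op 2 (insert('g')): buffer="rgtworkhofrgmvrg" (len 16), cursors c1@2 c2@12 c3@16, authorship 11........22..33
After op 3 (insert('i')): buffer="rgitworkhofrgimvrgi" (len 19), cursors c1@3 c2@14 c3@19, authorship 111........222..333
After op 4 (move_right): buffer="rgitworkhofrgimvrgi" (len 19), cursors c1@4 c2@15 c3@19, authorship 111........222..333
After op 5 (insert('o')): buffer="rgitoworkhofrgimovrgio" (len 22), cursors c1@5 c2@17 c3@22, authorship 111.1.......222.2.3333
After op 6 (move_left): buffer="rgitoworkhofrgimovrgio" (len 22), cursors c1@4 c2@16 c3@21, authorship 111.1.......222.2.3333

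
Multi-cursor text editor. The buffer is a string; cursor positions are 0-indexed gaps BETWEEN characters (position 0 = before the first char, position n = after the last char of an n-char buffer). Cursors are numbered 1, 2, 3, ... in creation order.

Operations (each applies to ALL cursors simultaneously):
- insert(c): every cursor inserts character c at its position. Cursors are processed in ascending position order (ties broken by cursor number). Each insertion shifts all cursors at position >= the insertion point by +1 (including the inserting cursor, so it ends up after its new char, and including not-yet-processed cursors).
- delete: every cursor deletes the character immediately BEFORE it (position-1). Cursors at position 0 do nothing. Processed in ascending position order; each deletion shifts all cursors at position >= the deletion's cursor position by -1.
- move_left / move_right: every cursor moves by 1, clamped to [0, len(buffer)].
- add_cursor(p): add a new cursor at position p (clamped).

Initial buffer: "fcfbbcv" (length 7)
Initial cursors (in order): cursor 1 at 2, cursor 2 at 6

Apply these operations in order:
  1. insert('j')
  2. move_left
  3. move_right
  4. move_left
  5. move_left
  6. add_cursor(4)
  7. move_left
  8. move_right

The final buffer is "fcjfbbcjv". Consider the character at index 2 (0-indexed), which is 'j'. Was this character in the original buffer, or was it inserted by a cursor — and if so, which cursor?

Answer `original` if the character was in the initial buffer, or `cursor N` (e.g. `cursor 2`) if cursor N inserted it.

Answer: cursor 1

Derivation:
After op 1 (insert('j')): buffer="fcjfbbcjv" (len 9), cursors c1@3 c2@8, authorship ..1....2.
After op 2 (move_left): buffer="fcjfbbcjv" (len 9), cursors c1@2 c2@7, authorship ..1....2.
After op 3 (move_right): buffer="fcjfbbcjv" (len 9), cursors c1@3 c2@8, authorship ..1....2.
After op 4 (move_left): buffer="fcjfbbcjv" (len 9), cursors c1@2 c2@7, authorship ..1....2.
After op 5 (move_left): buffer="fcjfbbcjv" (len 9), cursors c1@1 c2@6, authorship ..1....2.
After op 6 (add_cursor(4)): buffer="fcjfbbcjv" (len 9), cursors c1@1 c3@4 c2@6, authorship ..1....2.
After op 7 (move_left): buffer="fcjfbbcjv" (len 9), cursors c1@0 c3@3 c2@5, authorship ..1....2.
After op 8 (move_right): buffer="fcjfbbcjv" (len 9), cursors c1@1 c3@4 c2@6, authorship ..1....2.
Authorship (.=original, N=cursor N): . . 1 . . . . 2 .
Index 2: author = 1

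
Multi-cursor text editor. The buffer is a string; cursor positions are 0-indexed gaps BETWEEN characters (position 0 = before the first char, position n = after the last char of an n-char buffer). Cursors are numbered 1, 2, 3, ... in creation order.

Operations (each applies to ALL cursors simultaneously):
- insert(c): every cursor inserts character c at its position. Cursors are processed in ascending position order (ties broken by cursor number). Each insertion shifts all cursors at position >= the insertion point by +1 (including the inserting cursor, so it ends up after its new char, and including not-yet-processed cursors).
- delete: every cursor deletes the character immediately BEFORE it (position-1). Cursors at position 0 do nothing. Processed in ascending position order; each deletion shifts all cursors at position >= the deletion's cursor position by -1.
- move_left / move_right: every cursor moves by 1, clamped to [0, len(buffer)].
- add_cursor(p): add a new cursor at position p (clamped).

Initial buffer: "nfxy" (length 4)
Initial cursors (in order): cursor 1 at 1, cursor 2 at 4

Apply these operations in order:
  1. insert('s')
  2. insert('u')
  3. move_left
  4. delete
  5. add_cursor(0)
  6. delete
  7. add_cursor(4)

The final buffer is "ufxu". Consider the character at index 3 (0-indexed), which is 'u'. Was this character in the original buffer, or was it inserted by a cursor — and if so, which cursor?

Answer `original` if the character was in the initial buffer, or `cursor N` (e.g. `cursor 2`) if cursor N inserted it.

After op 1 (insert('s')): buffer="nsfxys" (len 6), cursors c1@2 c2@6, authorship .1...2
After op 2 (insert('u')): buffer="nsufxysu" (len 8), cursors c1@3 c2@8, authorship .11...22
After op 3 (move_left): buffer="nsufxysu" (len 8), cursors c1@2 c2@7, authorship .11...22
After op 4 (delete): buffer="nufxyu" (len 6), cursors c1@1 c2@5, authorship .1...2
After op 5 (add_cursor(0)): buffer="nufxyu" (len 6), cursors c3@0 c1@1 c2@5, authorship .1...2
After op 6 (delete): buffer="ufxu" (len 4), cursors c1@0 c3@0 c2@3, authorship 1..2
After op 7 (add_cursor(4)): buffer="ufxu" (len 4), cursors c1@0 c3@0 c2@3 c4@4, authorship 1..2
Authorship (.=original, N=cursor N): 1 . . 2
Index 3: author = 2

Answer: cursor 2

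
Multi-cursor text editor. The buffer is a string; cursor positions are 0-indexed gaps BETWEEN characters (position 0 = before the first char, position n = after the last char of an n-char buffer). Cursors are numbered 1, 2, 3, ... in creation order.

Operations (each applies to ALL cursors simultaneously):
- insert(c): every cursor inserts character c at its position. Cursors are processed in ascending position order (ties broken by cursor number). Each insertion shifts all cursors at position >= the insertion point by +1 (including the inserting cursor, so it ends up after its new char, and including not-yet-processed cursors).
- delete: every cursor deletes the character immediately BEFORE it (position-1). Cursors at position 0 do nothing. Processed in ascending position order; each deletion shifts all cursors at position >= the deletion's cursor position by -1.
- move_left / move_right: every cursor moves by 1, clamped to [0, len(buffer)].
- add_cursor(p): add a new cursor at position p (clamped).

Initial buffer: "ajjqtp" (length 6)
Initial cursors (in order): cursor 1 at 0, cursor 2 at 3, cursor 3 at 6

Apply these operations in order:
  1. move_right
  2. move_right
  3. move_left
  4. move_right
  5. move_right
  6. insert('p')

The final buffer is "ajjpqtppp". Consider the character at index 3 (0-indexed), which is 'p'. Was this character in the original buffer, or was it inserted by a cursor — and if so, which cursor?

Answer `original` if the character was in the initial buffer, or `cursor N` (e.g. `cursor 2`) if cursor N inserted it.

After op 1 (move_right): buffer="ajjqtp" (len 6), cursors c1@1 c2@4 c3@6, authorship ......
After op 2 (move_right): buffer="ajjqtp" (len 6), cursors c1@2 c2@5 c3@6, authorship ......
After op 3 (move_left): buffer="ajjqtp" (len 6), cursors c1@1 c2@4 c3@5, authorship ......
After op 4 (move_right): buffer="ajjqtp" (len 6), cursors c1@2 c2@5 c3@6, authorship ......
After op 5 (move_right): buffer="ajjqtp" (len 6), cursors c1@3 c2@6 c3@6, authorship ......
After op 6 (insert('p')): buffer="ajjpqtppp" (len 9), cursors c1@4 c2@9 c3@9, authorship ...1...23
Authorship (.=original, N=cursor N): . . . 1 . . . 2 3
Index 3: author = 1

Answer: cursor 1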